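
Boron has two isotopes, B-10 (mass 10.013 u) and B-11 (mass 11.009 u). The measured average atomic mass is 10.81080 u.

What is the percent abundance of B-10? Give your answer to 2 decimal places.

With x = fraction of B-10 (so B-11 is 1 − x):
10.013·x + 11.009·(1 − x) = 10.81080
(10.013 − 11.009)·x = 10.81080 − 11.009
x = -0.19820 / -0.996 = 0.19900 → 19.90% B-10, 80.10% B-11.

19.90%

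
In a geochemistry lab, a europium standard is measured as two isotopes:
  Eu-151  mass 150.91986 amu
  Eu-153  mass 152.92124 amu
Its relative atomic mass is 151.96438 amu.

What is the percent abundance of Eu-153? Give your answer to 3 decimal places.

Let x be the fractional abundance of Eu-151; then Eu-153 has abundance 1 − x.
150.91986·x + 152.92124·(1 − x) = 151.96438
(150.91986 − 152.92124)·x = 151.96438 − 152.92124
x = -0.95686 / -2.00138 = 0.47810 → 47.810% Eu-151, 52.190% Eu-153.

52.190%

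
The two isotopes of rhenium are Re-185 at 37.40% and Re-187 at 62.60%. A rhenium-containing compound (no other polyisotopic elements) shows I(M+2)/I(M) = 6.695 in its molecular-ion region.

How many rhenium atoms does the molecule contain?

4

With n Re atoms, P(M+2)/P(M) = C(n,1)·p^(n−1)q / p^n = n·q/p = n · 0.6260/0.3740.
n = 6.695 × 0.3740/0.6260 = 4.00 ≈ 4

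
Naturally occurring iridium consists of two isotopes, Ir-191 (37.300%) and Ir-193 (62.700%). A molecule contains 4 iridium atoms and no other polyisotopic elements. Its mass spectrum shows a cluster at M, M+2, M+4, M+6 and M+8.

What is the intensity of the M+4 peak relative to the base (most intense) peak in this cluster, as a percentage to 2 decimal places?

89.23%

Binomial terms of (0.37300 + 0.62700)^4: M 0.0194, M+2 0.1302, M+4 0.3282, M+6 0.3678, M+8 0.1546 → M+6 is the base peak.
P(M+6) = C(4,3) × 0.37300^1 × 0.62700^3 = 4 × 0.3730 × 0.24649188 = 0.367766 (base)
P(M+4) = C(4,2) × 0.37300^2 × 0.62700^2 = 6 × 0.139129 × 0.393129 = 0.328174
Relative intensity = 0.328174 / 0.367766 × 100 = 89.23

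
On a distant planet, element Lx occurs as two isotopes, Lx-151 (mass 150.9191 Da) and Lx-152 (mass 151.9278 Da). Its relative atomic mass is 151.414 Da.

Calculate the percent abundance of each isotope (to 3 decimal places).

Lx-151: 50.937%, Lx-152: 49.063%

With x = fraction of Lx-151 (so Lx-152 is 1 − x):
150.9191·x + 151.9278·(1 − x) = 151.414
(150.9191 − 151.9278)·x = 151.414 − 151.9278
x = -0.5138 / -1.0087 = 0.50937 → 50.937% Lx-151, 49.063% Lx-152.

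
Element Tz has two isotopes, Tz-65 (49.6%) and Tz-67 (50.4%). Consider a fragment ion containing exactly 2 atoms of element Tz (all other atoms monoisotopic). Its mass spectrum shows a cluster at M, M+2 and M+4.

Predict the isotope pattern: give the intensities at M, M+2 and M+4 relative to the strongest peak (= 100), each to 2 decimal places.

Expanding (0.496 + 0.504)^2:
P(M) = 0.496^2 = 0.246016
P(M+2) = 2 × 0.496^1 × 0.504^1 = 0.499968
P(M+4) = 0.504^2 = 0.254016
The M+2 peak is largest (0.499968); scaling to 100 gives 49.21 : 100.00 : 50.81.

49.21 : 100.00 : 50.81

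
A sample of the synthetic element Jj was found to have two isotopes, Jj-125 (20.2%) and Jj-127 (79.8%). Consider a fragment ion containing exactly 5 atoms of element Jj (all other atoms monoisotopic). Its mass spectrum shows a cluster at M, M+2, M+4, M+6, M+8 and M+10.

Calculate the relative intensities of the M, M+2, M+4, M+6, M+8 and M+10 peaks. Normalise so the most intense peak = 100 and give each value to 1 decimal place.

The 5 Jj atoms are independent, so intensities follow the terms of (0.202 + 0.798)^5.
P(M) = 0.202^5 = 0.000336
P(M+2) = 5 × 0.202^4 × 0.798^1 = 0.006643
P(M+4) = 10 × 0.202^3 × 0.798^2 = 0.052488
P(M+6) = 10 × 0.202^2 × 0.798^3 = 0.207354
P(M+8) = 5 × 0.202^1 × 0.798^4 = 0.409575
P(M+10) = 0.798^5 = 0.323604
The M+8 peak is largest (0.409575); scaling to 100 gives 0.1 : 1.6 : 12.8 : 50.6 : 100.0 : 79.0.

0.1 : 1.6 : 12.8 : 50.6 : 100.0 : 79.0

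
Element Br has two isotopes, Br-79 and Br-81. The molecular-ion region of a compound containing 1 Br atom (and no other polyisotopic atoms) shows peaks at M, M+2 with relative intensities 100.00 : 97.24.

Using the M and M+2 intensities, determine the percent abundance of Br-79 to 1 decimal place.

Write p for the Br-79 fraction. I(M+2)/I(M) = [C(1,1)·p^0·(1−p)] / p^1 = 1·(1−p)/p = 97.24/100.00 = 0.9724
(1−p)/p = 0.9724/1 = 0.9724  ⇒  p = 1/(1 + 0.9724) = 0.5070
Br-79: 50.7%, Br-81: 49.3%.

50.7%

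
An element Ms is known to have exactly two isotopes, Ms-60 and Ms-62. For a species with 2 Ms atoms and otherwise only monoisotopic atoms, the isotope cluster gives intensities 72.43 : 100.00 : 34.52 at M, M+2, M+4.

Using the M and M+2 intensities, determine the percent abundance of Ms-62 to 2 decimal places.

40.84%

Let p = fractional abundance of Ms-60. I(M+2)/I(M) = [C(2,1)·p^1·(1−p)] / p^2 = 2·(1−p)/p = 100.00/72.43 = 1.3806
(1−p)/p = 1.3806/2 = 0.6903  ⇒  p = 1/(1 + 0.6903) = 0.5916
Ms-60: 59.16%, Ms-62: 40.84%.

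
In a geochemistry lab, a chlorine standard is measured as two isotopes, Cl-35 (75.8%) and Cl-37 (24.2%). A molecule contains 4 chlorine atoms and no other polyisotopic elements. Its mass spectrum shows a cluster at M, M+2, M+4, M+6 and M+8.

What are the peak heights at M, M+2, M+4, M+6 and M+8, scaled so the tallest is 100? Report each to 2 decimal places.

78.31 : 100.00 : 47.89 : 10.19 : 0.81

Expanding (0.758 + 0.242)^4:
P(M) = 0.758^4 = 0.330124
P(M+2) = 4 × 0.758^3 × 0.242^1 = 0.421583
P(M+4) = 6 × 0.758^2 × 0.242^2 = 0.201893
P(M+6) = 4 × 0.758^1 × 0.242^3 = 0.042971
P(M+8) = 0.242^4 = 0.003430
The M+2 peak is largest (0.421583); scaling to 100 gives 78.31 : 100.00 : 47.89 : 10.19 : 0.81.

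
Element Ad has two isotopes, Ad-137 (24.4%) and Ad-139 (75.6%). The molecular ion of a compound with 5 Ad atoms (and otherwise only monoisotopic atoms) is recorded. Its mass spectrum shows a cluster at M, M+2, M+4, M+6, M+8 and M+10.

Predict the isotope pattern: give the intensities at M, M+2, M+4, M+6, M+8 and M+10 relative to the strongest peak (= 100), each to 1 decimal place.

Each Ad atom is independently Ad-137 (p = 0.244) or Ad-139 (q = 0.756); the cluster is the binomial expansion (p + q)^5.
P(M) = 0.244^5 = 0.000865
P(M+2) = 5 × 0.244^4 × 0.756^1 = 0.013398
P(M+4) = 10 × 0.244^3 × 0.756^2 = 0.083026
P(M+6) = 10 × 0.244^2 × 0.756^3 = 0.257244
P(M+8) = 5 × 0.244^1 × 0.756^4 = 0.398517
P(M+10) = 0.756^5 = 0.246950
The M+8 peak is largest (0.398517); scaling to 100 gives 0.2 : 3.4 : 20.8 : 64.6 : 100.0 : 62.0.

0.2 : 3.4 : 20.8 : 64.6 : 100.0 : 62.0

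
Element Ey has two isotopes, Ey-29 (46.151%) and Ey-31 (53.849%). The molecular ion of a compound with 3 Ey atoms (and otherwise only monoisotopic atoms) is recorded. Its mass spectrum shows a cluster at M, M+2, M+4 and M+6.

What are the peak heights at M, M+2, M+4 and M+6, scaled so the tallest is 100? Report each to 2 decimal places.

24.48 : 85.70 : 100.00 : 38.89

Each Ey atom is independently Ey-29 (p = 0.46151) or Ey-31 (q = 0.53849); the cluster is the binomial expansion (p + q)^3.
P(M) = 0.46151^3 = 0.098298
P(M+2) = 3 × 0.46151^2 × 0.53849^1 = 0.344081
P(M+4) = 3 × 0.46151^1 × 0.53849^2 = 0.401474
P(M+6) = 0.53849^3 = 0.156147
The M+4 peak is largest (0.401474); scaling to 100 gives 24.48 : 85.70 : 100.00 : 38.89.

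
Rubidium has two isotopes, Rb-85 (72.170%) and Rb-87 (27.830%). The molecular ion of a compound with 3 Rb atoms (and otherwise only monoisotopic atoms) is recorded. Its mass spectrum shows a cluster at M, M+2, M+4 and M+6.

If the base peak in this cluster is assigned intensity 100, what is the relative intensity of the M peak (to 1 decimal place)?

86.4

(0.72170 + 0.27830)^3 gives M 0.3759, M+2 0.4349, M+4 0.1677, M+6 0.0216; the largest is M+2.
P(M+2) = C(3,1) × 0.72170^2 × 0.27830^1 = 3 × 0.52085089 × 0.2783 = 0.434858 (base)
P(M) = C(3,0) × 0.72170^3 × 0.27830^0 = 1 × 0.37589809 × 1.0000 = 0.375898
Relative intensity = 0.375898 / 0.434858 × 100 = 86.4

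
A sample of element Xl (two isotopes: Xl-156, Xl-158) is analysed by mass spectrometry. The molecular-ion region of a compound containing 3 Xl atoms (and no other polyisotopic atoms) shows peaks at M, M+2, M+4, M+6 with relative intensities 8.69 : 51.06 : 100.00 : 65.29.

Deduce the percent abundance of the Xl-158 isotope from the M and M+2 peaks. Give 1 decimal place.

66.2%

If p is the fraction of Xl that is Xl-156, then I(M+2)/I(M) = [C(3,1)·p^2·(1−p)] / p^3 = 3·(1−p)/p = 51.06/8.69 = 5.8757
(1−p)/p = 5.8757/3 = 1.9586  ⇒  p = 1/(1 + 1.9586) = 0.3380
Xl-156: 33.8%, Xl-158: 66.2%.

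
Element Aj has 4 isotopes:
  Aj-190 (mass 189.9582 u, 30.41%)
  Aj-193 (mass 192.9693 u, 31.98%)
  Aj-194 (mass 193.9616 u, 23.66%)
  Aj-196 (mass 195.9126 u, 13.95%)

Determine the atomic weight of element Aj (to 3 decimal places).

Weight each isotope mass by its fractional abundance: 0.3041 × 189.9582 + 0.3198 × 192.9693 + 0.2366 × 193.9616 + 0.1395 × 195.9126
= 57.76629 + 61.71158 + 45.89131 + 27.32981 = 192.69899 u

192.699 u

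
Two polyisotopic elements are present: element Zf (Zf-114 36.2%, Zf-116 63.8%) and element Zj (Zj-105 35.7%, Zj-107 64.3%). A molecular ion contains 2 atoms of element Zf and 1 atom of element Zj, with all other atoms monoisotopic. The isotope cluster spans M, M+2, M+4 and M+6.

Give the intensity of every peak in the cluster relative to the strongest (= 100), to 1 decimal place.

Element Zf pattern (n=2): 0.131044 : 0.461912 : 0.407044
Element Zj pattern (n=1): 0.3570 : 0.6430
Convolve the two distributions (both contribute in 2-u steps):
  M: 0.131044×0.3570 = 0.046783
  M+2: 0.131044×0.6430 + 0.461912×0.3570 = 0.249164
  M+4: 0.461912×0.6430 + 0.407044×0.3570 = 0.442324
  M+6: 0.407044×0.6430 = 0.261729
Scale to base peak (0.442324) = 100: 10.6 : 56.3 : 100.0 : 59.2

10.6 : 56.3 : 100.0 : 59.2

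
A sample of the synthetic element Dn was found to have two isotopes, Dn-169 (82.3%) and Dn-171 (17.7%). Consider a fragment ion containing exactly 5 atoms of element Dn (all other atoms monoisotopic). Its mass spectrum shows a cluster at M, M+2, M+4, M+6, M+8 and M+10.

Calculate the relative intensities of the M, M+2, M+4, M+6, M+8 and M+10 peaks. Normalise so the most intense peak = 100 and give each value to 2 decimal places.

92.99 : 100.00 : 43.01 : 9.25 : 0.99 : 0.04

Expanding (0.823 + 0.177)^5:
P(M) = 0.823^5 = 0.377571
P(M+2) = 5 × 0.823^4 × 0.177^1 = 0.406015
P(M+4) = 10 × 0.823^3 × 0.177^2 = 0.174641
P(M+6) = 10 × 0.823^2 × 0.177^3 = 0.037559
P(M+8) = 5 × 0.823^1 × 0.177^4 = 0.004039
P(M+10) = 0.177^5 = 0.000174
The M+2 peak is largest (0.406015); scaling to 100 gives 92.99 : 100.00 : 43.01 : 9.25 : 0.99 : 0.04.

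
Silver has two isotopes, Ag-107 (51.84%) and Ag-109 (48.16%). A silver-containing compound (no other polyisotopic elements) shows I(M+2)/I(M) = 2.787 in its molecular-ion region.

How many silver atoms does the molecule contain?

3

The M+2/M ratio from n Ag atoms is n · q/p = n · 0.4816/0.5184.
n = 2.787 × 0.5184/0.4816 = 3.00 ≈ 3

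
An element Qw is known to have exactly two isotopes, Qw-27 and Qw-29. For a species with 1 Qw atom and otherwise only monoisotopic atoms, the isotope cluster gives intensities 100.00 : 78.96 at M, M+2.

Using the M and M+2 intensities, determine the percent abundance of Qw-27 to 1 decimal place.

55.9%

Let p = fractional abundance of Qw-27. I(M+2)/I(M) = [C(1,1)·p^0·(1−p)] / p^1 = 1·(1−p)/p = 78.96/100.00 = 0.7896
(1−p)/p = 0.7896/1 = 0.7896  ⇒  p = 1/(1 + 0.7896) = 0.5588
Qw-27: 55.9%, Qw-29: 44.1%.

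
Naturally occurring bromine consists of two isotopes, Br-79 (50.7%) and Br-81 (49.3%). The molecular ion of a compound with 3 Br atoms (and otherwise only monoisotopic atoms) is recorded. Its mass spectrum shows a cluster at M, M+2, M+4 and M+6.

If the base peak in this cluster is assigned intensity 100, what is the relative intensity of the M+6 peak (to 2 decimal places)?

Binomial terms of (0.507 + 0.493)^3: M 0.1303, M+2 0.3802, M+4 0.3697, M+6 0.1198 → M+2 is the base peak.
P(M+2) = C(3,1) × 0.507^2 × 0.493^1 = 3 × 0.257049 × 0.4930 = 0.380175 (base)
P(M+6) = C(3,3) × 0.507^0 × 0.493^3 = 1 × 1.0000 × 0.11982316 = 0.119823
Relative intensity = 0.119823 / 0.380175 × 100 = 31.52

31.52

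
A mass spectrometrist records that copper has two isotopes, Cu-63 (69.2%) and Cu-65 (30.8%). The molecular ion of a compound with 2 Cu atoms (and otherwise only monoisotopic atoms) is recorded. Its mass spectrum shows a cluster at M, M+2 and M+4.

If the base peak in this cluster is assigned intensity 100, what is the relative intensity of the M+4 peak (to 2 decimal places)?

Term probabilities: M 0.4789, M+2 0.4263, M+4 0.0949. Base peak = M.
P(M) = C(2,0) × 0.692^2 × 0.308^0 = 1 × 0.478864 × 1.0000 = 0.478864 (base)
P(M+4) = C(2,2) × 0.692^0 × 0.308^2 = 1 × 1.0000 × 0.094864 = 0.094864
Relative intensity = 0.094864 / 0.478864 × 100 = 19.81

19.81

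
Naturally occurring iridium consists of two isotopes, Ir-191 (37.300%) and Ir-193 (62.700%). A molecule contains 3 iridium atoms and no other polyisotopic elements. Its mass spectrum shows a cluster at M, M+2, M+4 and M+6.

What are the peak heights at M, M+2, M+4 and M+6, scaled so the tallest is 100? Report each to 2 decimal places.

Each Ir atom is independently Ir-191 (p = 0.37300) or Ir-193 (q = 0.62700); the cluster is the binomial expansion (p + q)^3.
P(M) = 0.37300^3 = 0.051895
P(M+2) = 3 × 0.37300^2 × 0.62700^1 = 0.261702
P(M+4) = 3 × 0.37300^1 × 0.62700^2 = 0.439911
P(M+6) = 0.62700^3 = 0.246492
The M+4 peak is largest (0.439911); scaling to 100 gives 11.80 : 59.49 : 100.00 : 56.03.

11.80 : 59.49 : 100.00 : 56.03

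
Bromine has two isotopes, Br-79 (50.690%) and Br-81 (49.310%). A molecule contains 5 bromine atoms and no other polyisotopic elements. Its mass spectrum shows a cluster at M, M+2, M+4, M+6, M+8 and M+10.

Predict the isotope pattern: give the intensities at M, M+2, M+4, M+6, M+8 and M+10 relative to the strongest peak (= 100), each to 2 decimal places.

The 5 Br atoms are independent, so intensities follow the terms of (0.50690 + 0.49310)^5.
P(M) = 0.50690^5 = 0.033467
P(M+2) = 5 × 0.50690^4 × 0.49310^1 = 0.162777
P(M+4) = 10 × 0.50690^3 × 0.49310^2 = 0.316692
P(M+6) = 10 × 0.50690^2 × 0.49310^3 = 0.308070
P(M+8) = 5 × 0.50690^1 × 0.49310^4 = 0.149842
P(M+10) = 0.49310^5 = 0.029152
The M+4 peak is largest (0.316692); scaling to 100 gives 10.57 : 51.40 : 100.00 : 97.28 : 47.31 : 9.21.

10.57 : 51.40 : 100.00 : 97.28 : 47.31 : 9.21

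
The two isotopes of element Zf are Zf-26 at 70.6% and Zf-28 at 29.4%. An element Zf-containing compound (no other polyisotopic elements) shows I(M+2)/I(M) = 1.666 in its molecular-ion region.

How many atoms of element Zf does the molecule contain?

With n Zf atoms, P(M+2)/P(M) = C(n,1)·p^(n−1)q / p^n = n·q/p = n · 0.294/0.706.
n = 1.666 × 0.706/0.294 = 4.00 ≈ 4

4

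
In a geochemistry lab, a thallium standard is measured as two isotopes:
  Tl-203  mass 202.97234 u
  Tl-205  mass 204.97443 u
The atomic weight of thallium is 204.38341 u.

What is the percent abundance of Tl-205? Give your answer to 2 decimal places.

70.48%

Writing the weighted mean with unknown fraction x of Tl-203:
202.97234·x + 204.97443·(1 − x) = 204.38341
(202.97234 − 204.97443)·x = 204.38341 − 204.97443
x = -0.59102 / -2.00209 = 0.29520 → 29.52% Tl-203, 70.48% Tl-205.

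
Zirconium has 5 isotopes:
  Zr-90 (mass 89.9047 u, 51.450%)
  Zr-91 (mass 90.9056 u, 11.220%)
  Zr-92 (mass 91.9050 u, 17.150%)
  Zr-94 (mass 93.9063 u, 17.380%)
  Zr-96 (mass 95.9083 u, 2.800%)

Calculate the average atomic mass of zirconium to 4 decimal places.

The abundance-weighted mean is 0.51450 × 89.9047 + 0.11220 × 90.9056 + 0.17150 × 91.9050 + 0.17380 × 93.9063 + 0.02800 × 95.9083
= 46.25597 + 10.19961 + 15.76171 + 16.32091 + 2.68543 = 91.22363 u

91.2236 u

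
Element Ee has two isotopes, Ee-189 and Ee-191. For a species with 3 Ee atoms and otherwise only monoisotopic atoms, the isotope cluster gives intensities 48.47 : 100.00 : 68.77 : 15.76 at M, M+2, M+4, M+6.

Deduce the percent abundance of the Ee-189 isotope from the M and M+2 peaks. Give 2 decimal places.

59.25%

Let p = fractional abundance of Ee-189. I(M+2)/I(M) = [C(3,1)·p^2·(1−p)] / p^3 = 3·(1−p)/p = 100.00/48.47 = 2.0631
(1−p)/p = 2.0631/3 = 0.6877  ⇒  p = 1/(1 + 0.6877) = 0.5925
Ee-189: 59.25%, Ee-191: 40.75%.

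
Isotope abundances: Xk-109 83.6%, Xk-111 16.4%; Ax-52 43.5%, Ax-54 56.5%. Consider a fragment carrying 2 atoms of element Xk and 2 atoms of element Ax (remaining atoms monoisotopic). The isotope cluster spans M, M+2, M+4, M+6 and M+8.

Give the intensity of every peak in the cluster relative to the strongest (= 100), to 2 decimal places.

33.44 : 100.00 : 91.79 : 25.48 : 2.17

Element Xk pattern (n=2): 0.698896 : 0.274208 : 0.026896
Element Ax pattern (n=2): 0.189225 : 0.49155 : 0.319225
Convolve the two distributions (both contribute in 2-u steps):
  M: 0.698896×0.189225 = 0.132249
  M+2: 0.698896×0.49155 + 0.274208×0.189225 = 0.395429
  M+4: 0.698896×0.319225 + 0.274208×0.49155 + 0.026896×0.189225 = 0.362981
  M+6: 0.274208×0.319225 + 0.026896×0.49155 = 0.100755
  M+8: 0.026896×0.319225 = 0.008586
Scale to base peak (0.395429) = 100: 33.44 : 100.00 : 91.79 : 25.48 : 2.17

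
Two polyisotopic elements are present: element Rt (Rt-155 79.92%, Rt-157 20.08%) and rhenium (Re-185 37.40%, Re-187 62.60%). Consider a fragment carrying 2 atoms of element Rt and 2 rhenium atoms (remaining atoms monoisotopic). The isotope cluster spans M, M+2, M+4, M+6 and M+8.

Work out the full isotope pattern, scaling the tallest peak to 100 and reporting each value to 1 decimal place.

Element Rt pattern (n=2): 0.63872064 : 0.32095872 : 0.04032064
Rhenium pattern (n=2): 0.139876 : 0.468248 : 0.391876
Convolve the two distributions (both contribute in 2-u steps):
  M: 0.63872064×0.139876 = 0.089342
  M+2: 0.63872064×0.468248 + 0.32095872×0.139876 = 0.343974
  M+4: 0.63872064×0.391876 + 0.32095872×0.468248 + 0.04032064×0.139876 = 0.406227
  M+6: 0.32095872×0.391876 + 0.04032064×0.468248 = 0.144656
  M+8: 0.04032064×0.391876 = 0.015801
Scale to base peak (0.406227) = 100: 22.0 : 84.7 : 100.0 : 35.6 : 3.9

22.0 : 84.7 : 100.0 : 35.6 : 3.9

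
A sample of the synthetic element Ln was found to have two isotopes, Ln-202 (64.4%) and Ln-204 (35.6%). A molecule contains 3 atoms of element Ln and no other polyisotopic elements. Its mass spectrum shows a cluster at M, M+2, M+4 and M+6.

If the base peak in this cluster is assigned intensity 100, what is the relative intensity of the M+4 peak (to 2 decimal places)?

55.28

Term probabilities: M 0.2671, M+2 0.4429, M+4 0.2449, M+6 0.0451. Base peak = M+2.
P(M+2) = C(3,1) × 0.644^2 × 0.356^1 = 3 × 0.414736 × 0.3560 = 0.442938 (base)
P(M+4) = C(3,2) × 0.644^1 × 0.356^2 = 3 × 0.6440 × 0.126736 = 0.244854
Relative intensity = 0.244854 / 0.442938 × 100 = 55.28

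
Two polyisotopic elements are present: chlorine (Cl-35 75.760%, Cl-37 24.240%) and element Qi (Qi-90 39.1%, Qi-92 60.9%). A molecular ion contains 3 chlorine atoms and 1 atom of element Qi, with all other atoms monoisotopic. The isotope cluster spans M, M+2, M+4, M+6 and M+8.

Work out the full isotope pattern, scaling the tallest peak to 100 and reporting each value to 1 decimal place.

39.7 : 100.0 : 71.6 : 20.3 : 2.0

Chlorine pattern (n=3): 0.4348304 : 0.41738208 : 0.13354464 : 0.01424288
Element Qi pattern (n=1): 0.3910 : 0.6090
Convolve the two distributions (both contribute in 2-u steps):
  M: 0.4348304×0.3910 = 0.170019
  M+2: 0.4348304×0.6090 + 0.41738208×0.3910 = 0.428008
  M+4: 0.41738208×0.6090 + 0.13354464×0.3910 = 0.306402
  M+6: 0.13354464×0.6090 + 0.01424288×0.3910 = 0.086898
  M+8: 0.01424288×0.6090 = 0.008674
Scale to base peak (0.428008) = 100: 39.7 : 100.0 : 71.6 : 20.3 : 2.0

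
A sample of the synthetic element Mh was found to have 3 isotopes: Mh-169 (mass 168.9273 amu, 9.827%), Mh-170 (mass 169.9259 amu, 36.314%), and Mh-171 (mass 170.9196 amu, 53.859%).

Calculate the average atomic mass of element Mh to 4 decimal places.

Ar = Σ fᵢ·mᵢ = 0.09827 × 168.9273 + 0.36314 × 169.9259 + 0.53859 × 170.9196
= 16.60049 + 61.70689 + 92.05559 = 170.36297 amu

170.3630 amu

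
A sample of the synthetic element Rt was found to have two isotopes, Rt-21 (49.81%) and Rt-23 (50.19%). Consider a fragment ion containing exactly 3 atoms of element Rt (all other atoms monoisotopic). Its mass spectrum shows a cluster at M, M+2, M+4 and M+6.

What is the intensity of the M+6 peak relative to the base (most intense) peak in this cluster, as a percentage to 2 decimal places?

33.59%

Binomial terms of (0.4981 + 0.5019)^3: M 0.1236, M+2 0.3736, M+4 0.3764, M+6 0.1264 → M+4 is the base peak.
P(M+4) = C(3,2) × 0.4981^1 × 0.5019^2 = 3 × 0.4981 × 0.25190361 = 0.376420 (base)
P(M+6) = C(3,3) × 0.4981^0 × 0.5019^3 = 1 × 1.0000 × 0.12643042 = 0.126430
Relative intensity = 0.126430 / 0.376420 × 100 = 33.59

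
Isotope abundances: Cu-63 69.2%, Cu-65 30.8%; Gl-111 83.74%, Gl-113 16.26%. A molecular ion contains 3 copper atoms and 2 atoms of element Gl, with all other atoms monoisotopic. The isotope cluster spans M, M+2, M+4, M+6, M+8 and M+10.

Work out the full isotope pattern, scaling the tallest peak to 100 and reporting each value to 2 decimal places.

Copper pattern (n=3): 0.33137389 : 0.44247034 : 0.19693766 : 0.02921811
Element Gl pattern (n=2): 0.70123876 : 0.27232248 : 0.02643876
Convolve the two distributions (both contribute in 2-u steps):
  M: 0.33137389×0.70123876 = 0.232372
  M+2: 0.33137389×0.27232248 + 0.44247034×0.70123876 = 0.400518
  M+4: 0.33137389×0.02643876 + 0.44247034×0.27232248 + 0.19693766×0.70123876 = 0.267356
  M+6: 0.44247034×0.02643876 + 0.19693766×0.27232248 + 0.02921811×0.70123876 = 0.085818
  M+8: 0.19693766×0.02643876 + 0.02921811×0.27232248 = 0.013164
  M+10: 0.02921811×0.02643876 = 0.000772
Scale to base peak (0.400518) = 100: 58.02 : 100.00 : 66.75 : 21.43 : 3.29 : 0.19

58.02 : 100.00 : 66.75 : 21.43 : 3.29 : 0.19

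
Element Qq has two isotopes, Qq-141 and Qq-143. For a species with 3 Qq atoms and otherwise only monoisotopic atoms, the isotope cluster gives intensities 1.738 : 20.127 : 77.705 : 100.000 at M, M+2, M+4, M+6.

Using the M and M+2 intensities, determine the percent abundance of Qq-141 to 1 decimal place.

If p is the fraction of Qq that is Qq-141, then I(M+2)/I(M) = [C(3,1)·p^2·(1−p)] / p^3 = 3·(1−p)/p = 20.127/1.738 = 11.5806
(1−p)/p = 11.5806/3 = 3.8602  ⇒  p = 1/(1 + 3.8602) = 0.2058
Qq-141: 20.6%, Qq-143: 79.4%.

20.6%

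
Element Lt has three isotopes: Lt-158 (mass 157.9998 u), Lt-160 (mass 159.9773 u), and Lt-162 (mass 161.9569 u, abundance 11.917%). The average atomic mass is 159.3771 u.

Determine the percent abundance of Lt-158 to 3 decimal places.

The remaining 88.083% is split between Lt-158 (fraction x) and Lt-160 (fraction 0.88083 − x).
Substituting: 157.9998x + 159.9773(0.88083 − x) = 140.076696227
(157.9998 − 159.9773)x = -0.836108932  ⇒  x = 0.42281, y = 0.45802
Lt-158: 42.281%, Lt-160: 45.802%.

42.281%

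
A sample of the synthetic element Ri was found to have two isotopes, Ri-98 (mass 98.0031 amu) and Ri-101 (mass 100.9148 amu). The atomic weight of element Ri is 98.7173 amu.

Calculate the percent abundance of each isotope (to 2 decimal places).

Writing the weighted mean with unknown fraction x of Ri-98:
98.0031·x + 100.9148·(1 − x) = 98.7173
(98.0031 − 100.9148)·x = 98.7173 − 100.9148
x = -2.1975 / -2.9117 = 0.75471 → 75.47% Ri-98, 24.53% Ri-101.

Ri-98: 75.47%, Ri-101: 24.53%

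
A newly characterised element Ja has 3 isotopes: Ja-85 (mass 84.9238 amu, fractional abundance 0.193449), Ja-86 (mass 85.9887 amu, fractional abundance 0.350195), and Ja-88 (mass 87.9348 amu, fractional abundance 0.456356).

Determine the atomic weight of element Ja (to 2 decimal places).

The abundance-weighted mean is 0.193449 × 84.9238 + 0.350195 × 85.9887 + 0.456356 × 87.9348
= 16.42842 + 30.11281 + 40.12957 = 86.67080 amu

86.67 amu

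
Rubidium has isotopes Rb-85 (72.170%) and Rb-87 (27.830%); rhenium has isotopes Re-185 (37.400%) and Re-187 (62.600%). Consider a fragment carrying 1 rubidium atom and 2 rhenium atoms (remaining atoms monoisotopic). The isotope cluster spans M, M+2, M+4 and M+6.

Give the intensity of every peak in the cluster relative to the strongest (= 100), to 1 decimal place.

Rubidium pattern (n=1): 0.7217 : 0.2783
Rhenium pattern (n=2): 0.139876 : 0.468248 : 0.391876
Convolve the two distributions (both contribute in 2-u steps):
  M: 0.7217×0.139876 = 0.100949
  M+2: 0.7217×0.468248 + 0.2783×0.139876 = 0.376862
  M+4: 0.7217×0.391876 + 0.2783×0.468248 = 0.413130
  M+6: 0.2783×0.391876 = 0.109059
Scale to base peak (0.413130) = 100: 24.4 : 91.2 : 100.0 : 26.4

24.4 : 91.2 : 100.0 : 26.4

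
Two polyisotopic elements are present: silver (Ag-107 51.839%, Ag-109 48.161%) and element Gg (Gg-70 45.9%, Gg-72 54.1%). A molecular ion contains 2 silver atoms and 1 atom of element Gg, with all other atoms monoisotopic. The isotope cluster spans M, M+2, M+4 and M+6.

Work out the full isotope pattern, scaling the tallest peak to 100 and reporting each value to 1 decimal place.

32.8 : 99.5 : 100.0 : 33.3

Silver pattern (n=2): 0.26872819 : 0.49932362 : 0.23194819
Element Gg pattern (n=1): 0.4590 : 0.5410
Convolve the two distributions (both contribute in 2-u steps):
  M: 0.26872819×0.4590 = 0.123346
  M+2: 0.26872819×0.5410 + 0.49932362×0.4590 = 0.374571
  M+4: 0.49932362×0.5410 + 0.23194819×0.4590 = 0.376598
  M+6: 0.23194819×0.5410 = 0.125484
Scale to base peak (0.376598) = 100: 32.8 : 99.5 : 100.0 : 33.3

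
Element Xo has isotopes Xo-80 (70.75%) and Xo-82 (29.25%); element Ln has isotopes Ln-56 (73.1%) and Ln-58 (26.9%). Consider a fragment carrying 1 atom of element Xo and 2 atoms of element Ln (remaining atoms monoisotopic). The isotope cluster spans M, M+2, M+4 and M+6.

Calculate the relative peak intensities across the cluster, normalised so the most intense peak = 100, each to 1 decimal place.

Element Xo pattern (n=1): 0.7075 : 0.2925
Element Ln pattern (n=2): 0.534361 : 0.393278 : 0.072361
Convolve the two distributions (both contribute in 2-u steps):
  M: 0.7075×0.534361 = 0.378060
  M+2: 0.7075×0.393278 + 0.2925×0.534361 = 0.434545
  M+4: 0.7075×0.072361 + 0.2925×0.393278 = 0.166229
  M+6: 0.2925×0.072361 = 0.021166
Scale to base peak (0.434545) = 100: 87.0 : 100.0 : 38.3 : 4.9

87.0 : 100.0 : 38.3 : 4.9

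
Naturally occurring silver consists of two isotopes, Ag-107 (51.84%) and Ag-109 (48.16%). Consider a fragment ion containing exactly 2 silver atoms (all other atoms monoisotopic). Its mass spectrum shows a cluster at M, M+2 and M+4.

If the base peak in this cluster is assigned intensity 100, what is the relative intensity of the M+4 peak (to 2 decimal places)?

46.45

Term probabilities: M 0.2687, M+2 0.4993, M+4 0.2319. Base peak = M+2.
P(M+2) = C(2,1) × 0.5184^1 × 0.4816^1 = 2 × 0.5184 × 0.4816 = 0.499323 (base)
P(M+4) = C(2,2) × 0.5184^0 × 0.4816^2 = 1 × 1.0000 × 0.23193856 = 0.231939
Relative intensity = 0.231939 / 0.499323 × 100 = 46.45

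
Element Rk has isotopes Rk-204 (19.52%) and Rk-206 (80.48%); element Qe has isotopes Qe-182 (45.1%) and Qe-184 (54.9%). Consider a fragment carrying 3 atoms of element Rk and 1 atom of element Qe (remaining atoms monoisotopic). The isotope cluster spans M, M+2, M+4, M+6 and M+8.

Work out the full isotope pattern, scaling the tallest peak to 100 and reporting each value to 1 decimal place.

Element Rk pattern (n=3): 0.00743771 : 0.09199598 : 0.3792949 : 0.52127141
Element Qe pattern (n=1): 0.4510 : 0.5490
Convolve the two distributions (both contribute in 2-u steps):
  M: 0.00743771×0.4510 = 0.003354
  M+2: 0.00743771×0.5490 + 0.09199598×0.4510 = 0.045573
  M+4: 0.09199598×0.5490 + 0.3792949×0.4510 = 0.221568
  M+6: 0.3792949×0.5490 + 0.52127141×0.4510 = 0.443326
  M+8: 0.52127141×0.5490 = 0.286178
Scale to base peak (0.443326) = 100: 0.8 : 10.3 : 50.0 : 100.0 : 64.6

0.8 : 10.3 : 50.0 : 100.0 : 64.6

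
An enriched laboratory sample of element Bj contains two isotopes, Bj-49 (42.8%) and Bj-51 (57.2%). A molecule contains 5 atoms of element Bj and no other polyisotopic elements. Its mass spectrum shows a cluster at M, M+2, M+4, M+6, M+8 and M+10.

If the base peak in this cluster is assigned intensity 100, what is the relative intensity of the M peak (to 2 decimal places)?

Binomial terms of (0.428 + 0.572)^5: M 0.0144, M+2 0.0960, M+4 0.2565, M+6 0.3428, M+8 0.2291, M+10 0.0612 → M+6 is the base peak.
P(M+6) = C(5,3) × 0.428^2 × 0.572^3 = 10 × 0.183184 × 0.18714925 = 0.342827 (base)
P(M) = C(5,0) × 0.428^5 × 0.572^0 = 1 × 0.01436213 × 1.0000 = 0.014362
Relative intensity = 0.014362 / 0.342827 × 100 = 4.19

4.19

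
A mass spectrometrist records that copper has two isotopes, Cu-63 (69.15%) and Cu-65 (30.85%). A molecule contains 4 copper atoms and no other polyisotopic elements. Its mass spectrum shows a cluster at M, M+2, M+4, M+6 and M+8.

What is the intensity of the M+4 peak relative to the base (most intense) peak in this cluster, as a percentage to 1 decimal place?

Binomial terms of (0.6915 + 0.3085)^4: M 0.2286, M+2 0.4080, M+4 0.2731, M+6 0.0812, M+8 0.0091 → M+2 is the base peak.
P(M+2) = C(4,1) × 0.6915^3 × 0.3085^1 = 4 × 0.33065611 × 0.3085 = 0.408030 (base)
P(M+4) = C(4,2) × 0.6915^2 × 0.3085^2 = 6 × 0.47817225 × 0.09517225 = 0.273052
Relative intensity = 0.273052 / 0.408030 × 100 = 66.9

66.9%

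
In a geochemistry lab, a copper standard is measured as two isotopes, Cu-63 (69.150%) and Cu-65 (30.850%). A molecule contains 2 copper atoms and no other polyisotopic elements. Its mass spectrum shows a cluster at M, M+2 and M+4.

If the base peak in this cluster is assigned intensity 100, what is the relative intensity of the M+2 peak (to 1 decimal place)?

(0.69150 + 0.30850)^2 gives M 0.4782, M+2 0.4267, M+4 0.0952; the largest is M.
P(M) = C(2,0) × 0.69150^2 × 0.30850^0 = 1 × 0.47817225 × 1.0000 = 0.478172 (base)
P(M+2) = C(2,1) × 0.69150^1 × 0.30850^1 = 2 × 0.6915 × 0.3085 = 0.426656
Relative intensity = 0.426656 / 0.478172 × 100 = 89.2

89.2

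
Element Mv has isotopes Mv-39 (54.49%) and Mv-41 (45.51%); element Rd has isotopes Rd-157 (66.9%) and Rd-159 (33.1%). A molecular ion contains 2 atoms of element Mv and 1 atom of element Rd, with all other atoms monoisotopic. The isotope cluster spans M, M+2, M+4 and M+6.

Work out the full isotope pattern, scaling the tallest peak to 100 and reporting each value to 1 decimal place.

Element Mv pattern (n=2): 0.29691601 : 0.49596798 : 0.20711601
Element Rd pattern (n=1): 0.6690 : 0.3310
Convolve the two distributions (both contribute in 2-u steps):
  M: 0.29691601×0.6690 = 0.198637
  M+2: 0.29691601×0.3310 + 0.49596798×0.6690 = 0.430082
  M+4: 0.49596798×0.3310 + 0.20711601×0.6690 = 0.302726
  M+6: 0.20711601×0.3310 = 0.068555
Scale to base peak (0.430082) = 100: 46.2 : 100.0 : 70.4 : 15.9

46.2 : 100.0 : 70.4 : 15.9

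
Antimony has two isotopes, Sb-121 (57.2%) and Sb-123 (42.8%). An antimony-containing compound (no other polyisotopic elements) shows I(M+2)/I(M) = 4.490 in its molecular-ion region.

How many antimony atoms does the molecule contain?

6

For n independent Sb atoms, I(M+2)/I(M) = n · (abundance Sb-123) / (abundance Sb-121) = n · 0.428/0.572.
n = 4.490 × 0.572/0.428 = 6.00 ≈ 6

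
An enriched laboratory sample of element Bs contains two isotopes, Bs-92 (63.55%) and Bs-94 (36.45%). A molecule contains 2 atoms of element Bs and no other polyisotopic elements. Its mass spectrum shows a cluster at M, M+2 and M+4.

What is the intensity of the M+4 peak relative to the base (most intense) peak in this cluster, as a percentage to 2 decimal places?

Binomial terms of (0.6355 + 0.3645)^2: M 0.4039, M+2 0.4633, M+4 0.1329 → M+2 is the base peak.
P(M+2) = C(2,1) × 0.6355^1 × 0.3645^1 = 2 × 0.6355 × 0.3645 = 0.463280 (base)
P(M+4) = C(2,2) × 0.6355^0 × 0.3645^2 = 1 × 1.0000 × 0.13286025 = 0.132860
Relative intensity = 0.132860 / 0.463280 × 100 = 28.68

28.68%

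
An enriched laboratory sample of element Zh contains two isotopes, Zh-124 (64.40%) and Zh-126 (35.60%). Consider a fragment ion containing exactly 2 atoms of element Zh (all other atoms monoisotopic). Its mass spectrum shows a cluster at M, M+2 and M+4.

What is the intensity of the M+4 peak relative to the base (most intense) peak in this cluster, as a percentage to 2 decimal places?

Term probabilities: M 0.4147, M+2 0.4585, M+4 0.1267. Base peak = M+2.
P(M+2) = C(2,1) × 0.6440^1 × 0.3560^1 = 2 × 0.6440 × 0.3560 = 0.458528 (base)
P(M+4) = C(2,2) × 0.6440^0 × 0.3560^2 = 1 × 1.0000 × 0.126736 = 0.126736
Relative intensity = 0.126736 / 0.458528 × 100 = 27.64

27.64%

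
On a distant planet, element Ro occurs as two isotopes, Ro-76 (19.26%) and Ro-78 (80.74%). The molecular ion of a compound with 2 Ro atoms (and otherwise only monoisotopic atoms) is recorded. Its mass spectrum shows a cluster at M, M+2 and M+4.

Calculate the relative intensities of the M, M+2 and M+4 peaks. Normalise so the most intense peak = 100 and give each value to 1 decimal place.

5.7 : 47.7 : 100.0

The 2 Ro atoms are independent, so intensities follow the terms of (0.1926 + 0.8074)^2.
P(M) = 0.1926^2 = 0.037095
P(M+2) = 2 × 0.1926^1 × 0.8074^1 = 0.311010
P(M+4) = 0.8074^2 = 0.651895
The M+4 peak is largest (0.651895); scaling to 100 gives 5.7 : 47.7 : 100.0.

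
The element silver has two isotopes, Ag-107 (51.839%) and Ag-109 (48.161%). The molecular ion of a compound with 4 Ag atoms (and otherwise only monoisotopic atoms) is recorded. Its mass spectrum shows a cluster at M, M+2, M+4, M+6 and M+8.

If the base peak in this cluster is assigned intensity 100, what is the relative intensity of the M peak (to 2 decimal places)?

(0.51839 + 0.48161)^4 gives M 0.0722, M+2 0.2684, M+4 0.3740, M+6 0.2316, M+8 0.0538; the largest is M+4.
P(M+4) = C(4,2) × 0.51839^2 × 0.48161^2 = 6 × 0.26872819 × 0.23194819 = 0.373986 (base)
P(M) = C(4,0) × 0.51839^4 × 0.48161^0 = 1 × 0.07221484 × 1.0000 = 0.072215
Relative intensity = 0.072215 / 0.373986 × 100 = 19.31

19.31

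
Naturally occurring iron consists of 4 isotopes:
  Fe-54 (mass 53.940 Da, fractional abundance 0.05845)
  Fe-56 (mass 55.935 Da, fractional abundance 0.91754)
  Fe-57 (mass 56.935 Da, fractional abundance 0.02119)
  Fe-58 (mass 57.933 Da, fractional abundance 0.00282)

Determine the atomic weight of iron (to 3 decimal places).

55.845 Da

The abundance-weighted mean is 0.05845 × 53.940 + 0.91754 × 55.935 + 0.02119 × 56.935 + 0.00282 × 57.933
= 3.1528 + 51.3226 + 1.2065 + 0.1634 = 55.8453 Da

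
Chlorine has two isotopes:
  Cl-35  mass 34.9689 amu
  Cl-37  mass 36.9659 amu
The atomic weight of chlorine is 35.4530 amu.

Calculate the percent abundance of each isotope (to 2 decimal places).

Writing the weighted mean with unknown fraction x of Cl-35:
34.9689·x + 36.9659·(1 − x) = 35.4530
(34.9689 − 36.9659)·x = 35.4530 − 36.9659
x = -1.5129 / -1.9970 = 0.75759 → 75.76% Cl-35, 24.24% Cl-37.

Cl-35: 75.76%, Cl-37: 24.24%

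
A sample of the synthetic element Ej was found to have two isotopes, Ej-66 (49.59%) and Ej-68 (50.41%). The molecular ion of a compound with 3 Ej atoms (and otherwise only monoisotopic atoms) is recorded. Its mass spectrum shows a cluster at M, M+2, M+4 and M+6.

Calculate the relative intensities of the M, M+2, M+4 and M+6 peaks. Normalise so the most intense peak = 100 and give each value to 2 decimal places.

32.26 : 98.37 : 100.00 : 33.88

Expanding (0.4959 + 0.5041)^3:
P(M) = 0.4959^3 = 0.121950
P(M+2) = 3 × 0.4959^2 × 0.5041^1 = 0.371900
P(M+4) = 3 × 0.4959^1 × 0.5041^2 = 0.378050
P(M+6) = 0.5041^3 = 0.128100
The M+4 peak is largest (0.378050); scaling to 100 gives 32.26 : 98.37 : 100.00 : 33.88.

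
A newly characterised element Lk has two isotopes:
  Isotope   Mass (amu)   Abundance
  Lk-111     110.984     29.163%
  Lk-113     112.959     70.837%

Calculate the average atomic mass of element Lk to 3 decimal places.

112.383 amu

Weight each isotope mass by its fractional abundance: 0.29163 × 110.984 + 0.70837 × 112.959
= 32.3663 + 80.0168 = 112.3831 amu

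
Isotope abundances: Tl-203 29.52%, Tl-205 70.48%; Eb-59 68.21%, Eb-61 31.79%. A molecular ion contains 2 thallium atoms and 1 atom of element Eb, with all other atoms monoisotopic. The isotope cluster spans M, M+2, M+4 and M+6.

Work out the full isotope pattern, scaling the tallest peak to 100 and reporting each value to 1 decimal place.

Thallium pattern (n=2): 0.08714304 : 0.41611392 : 0.49674304
Element Eb pattern (n=1): 0.6821 : 0.3179
Convolve the two distributions (both contribute in 2-u steps):
  M: 0.08714304×0.6821 = 0.059440
  M+2: 0.08714304×0.3179 + 0.41611392×0.6821 = 0.311534
  M+4: 0.41611392×0.3179 + 0.49674304×0.6821 = 0.471111
  M+6: 0.49674304×0.3179 = 0.157915
Scale to base peak (0.471111) = 100: 12.6 : 66.1 : 100.0 : 33.5

12.6 : 66.1 : 100.0 : 33.5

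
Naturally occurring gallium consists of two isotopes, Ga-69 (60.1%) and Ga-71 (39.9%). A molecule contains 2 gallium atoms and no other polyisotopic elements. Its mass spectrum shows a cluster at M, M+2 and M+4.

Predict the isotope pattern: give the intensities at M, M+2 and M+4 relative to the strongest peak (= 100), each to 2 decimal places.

75.31 : 100.00 : 33.19

Expanding (0.601 + 0.399)^2:
P(M) = 0.601^2 = 0.361201
P(M+2) = 2 × 0.601^1 × 0.399^1 = 0.479598
P(M+4) = 0.399^2 = 0.159201
The M+2 peak is largest (0.479598); scaling to 100 gives 75.31 : 100.00 : 33.19.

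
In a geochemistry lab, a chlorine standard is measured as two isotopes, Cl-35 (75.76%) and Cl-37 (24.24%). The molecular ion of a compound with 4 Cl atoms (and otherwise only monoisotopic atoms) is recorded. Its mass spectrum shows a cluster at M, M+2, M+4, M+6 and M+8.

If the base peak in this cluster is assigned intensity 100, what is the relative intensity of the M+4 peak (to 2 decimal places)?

(0.7576 + 0.2424)^4 gives M 0.3294, M+2 0.4216, M+4 0.2023, M+6 0.0432, M+8 0.0035; the largest is M+2.
P(M+2) = C(4,1) × 0.7576^3 × 0.2424^1 = 4 × 0.4348304 × 0.2424 = 0.421612 (base)
P(M+4) = C(4,2) × 0.7576^2 × 0.2424^2 = 6 × 0.57395776 × 0.05875776 = 0.202347
Relative intensity = 0.202347 / 0.421612 × 100 = 47.99

47.99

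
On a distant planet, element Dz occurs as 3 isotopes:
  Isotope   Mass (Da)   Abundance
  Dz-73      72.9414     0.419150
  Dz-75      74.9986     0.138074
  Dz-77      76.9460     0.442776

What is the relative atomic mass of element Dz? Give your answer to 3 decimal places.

74.999 Da

Weight each isotope mass by its fractional abundance: 0.419150 × 72.9414 + 0.138074 × 74.9986 + 0.442776 × 76.9460
= 30.57339 + 10.35536 + 34.06984 = 74.99859 Da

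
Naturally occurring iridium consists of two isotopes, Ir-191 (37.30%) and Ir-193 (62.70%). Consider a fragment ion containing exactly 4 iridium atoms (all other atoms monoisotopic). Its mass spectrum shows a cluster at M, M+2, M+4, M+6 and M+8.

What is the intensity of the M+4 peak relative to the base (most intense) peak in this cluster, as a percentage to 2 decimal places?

(0.3730 + 0.6270)^4 gives M 0.0194, M+2 0.1302, M+4 0.3282, M+6 0.3678, M+8 0.1546; the largest is M+6.
P(M+6) = C(4,3) × 0.3730^1 × 0.6270^3 = 4 × 0.3730 × 0.24649188 = 0.367766 (base)
P(M+4) = C(4,2) × 0.3730^2 × 0.6270^2 = 6 × 0.139129 × 0.393129 = 0.328174
Relative intensity = 0.328174 / 0.367766 × 100 = 89.23

89.23%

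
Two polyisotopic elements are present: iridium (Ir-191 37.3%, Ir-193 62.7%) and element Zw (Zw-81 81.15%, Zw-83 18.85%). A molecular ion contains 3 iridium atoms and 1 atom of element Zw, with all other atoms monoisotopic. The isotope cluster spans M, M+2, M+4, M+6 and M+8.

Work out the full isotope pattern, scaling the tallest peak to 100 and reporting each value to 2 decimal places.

Iridium pattern (n=3): 0.05189512 : 0.26170165 : 0.43991135 : 0.24649188
Element Zw pattern (n=1): 0.8115 : 0.1885
Convolve the two distributions (both contribute in 2-u steps):
  M: 0.05189512×0.8115 = 0.042113
  M+2: 0.05189512×0.1885 + 0.26170165×0.8115 = 0.222153
  M+4: 0.26170165×0.1885 + 0.43991135×0.8115 = 0.406319
  M+6: 0.43991135×0.1885 + 0.24649188×0.8115 = 0.282951
  M+8: 0.24649188×0.1885 = 0.046464
Scale to base peak (0.406319) = 100: 10.36 : 54.67 : 100.00 : 69.64 : 11.44

10.36 : 54.67 : 100.00 : 69.64 : 11.44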